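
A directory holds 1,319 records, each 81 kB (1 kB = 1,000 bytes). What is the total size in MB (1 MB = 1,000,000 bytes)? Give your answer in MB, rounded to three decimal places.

Total = 1,319 × 81 kB = 106,839 kB
= 106,839 × 1,000 bytes = 106,839,000 bytes
1 MB = 1,000,000 bytes
106,839,000 / 1,000,000 = 106.839 MB

106.839 MB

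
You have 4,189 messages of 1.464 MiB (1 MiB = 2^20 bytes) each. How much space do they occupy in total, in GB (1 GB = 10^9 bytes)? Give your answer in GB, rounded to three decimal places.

6.431 GB

Total = 4,189 × 1.464 MiB = 6132.696 MiB
= 6132.696 × 1,048,576 bytes = 6,430,597,840.896 bytes
1 GB = 1,000,000,000 bytes
6,430,597,840.896 / 1,000,000,000 = 6.431 GB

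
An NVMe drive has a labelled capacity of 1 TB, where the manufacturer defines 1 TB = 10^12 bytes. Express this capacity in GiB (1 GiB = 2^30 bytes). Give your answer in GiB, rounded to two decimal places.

931.32 GiB

1 TB × 1,000,000,000,000 bytes/TB = 1,000,000,000,000 bytes
1 GiB = 1,073,741,824 bytes
1,000,000,000,000 / 1,073,741,824 = 931.32 GiB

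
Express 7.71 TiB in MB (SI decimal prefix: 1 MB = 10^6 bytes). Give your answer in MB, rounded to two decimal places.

8,477,234.65 MB

7.71 TiB × 1,099,511,627,776 bytes/TiB = 8,477,234,650,152.96 bytes
1 MB = 10^6 bytes = 1,000,000 bytes
8,477,234,650,152.96 / 1,000,000 = 8,477,234.65 MB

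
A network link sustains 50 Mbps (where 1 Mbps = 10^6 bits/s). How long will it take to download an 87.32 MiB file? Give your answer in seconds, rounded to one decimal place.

87.32 MiB = 91,561,656.32 bytes = 732,493,250.56 bits
50 Mbps = 50,000,000 bits/s
time = 732,493,250.56 / 50,000,000 = 14.6 s

14.6 seconds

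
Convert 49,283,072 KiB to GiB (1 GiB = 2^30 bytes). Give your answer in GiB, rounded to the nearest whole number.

49,283,072 KiB = 49,283,072 × 2^10 bytes = 50,465,865,728 bytes
1 GiB = 2^30 bytes = 1,073,741,824 bytes
50,465,865,728 / 1,073,741,824 = 47 GiB

47 GiB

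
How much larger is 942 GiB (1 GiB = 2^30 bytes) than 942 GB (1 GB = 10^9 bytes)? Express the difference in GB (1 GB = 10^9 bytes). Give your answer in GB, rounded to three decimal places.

69.465 GB

942 GiB = 942 × 1,073,741,824 = 1,011,464,798,208 bytes
942 GB = 942 × 1,000,000,000 = 942,000,000,000 bytes
difference = 69,464,798,208 bytes
69,464,798,208 / 1,000,000,000 = 69.465 GB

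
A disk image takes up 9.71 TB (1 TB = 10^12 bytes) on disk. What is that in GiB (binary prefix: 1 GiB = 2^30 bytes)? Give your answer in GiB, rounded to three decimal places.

9.71 TB × 1,000,000,000,000 bytes/TB = 9,710,000,000,000 bytes
1 GiB = 2^30 bytes = 1,073,741,824 bytes
9,710,000,000,000 / 1,073,741,824 = 9,043.142 GiB

9,043.142 GiB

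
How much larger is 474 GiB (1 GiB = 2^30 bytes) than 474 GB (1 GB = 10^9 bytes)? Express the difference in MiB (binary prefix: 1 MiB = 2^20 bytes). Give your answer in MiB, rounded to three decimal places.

474 GiB = 474 × 1,073,741,824 = 508,953,624,576 bytes
474 GB = 474 × 1,000,000,000 = 474,000,000,000 bytes
difference = 34,953,624,576 bytes
34,953,624,576 / 1,048,576 = 33,334.374 MiB

33,334.374 MiB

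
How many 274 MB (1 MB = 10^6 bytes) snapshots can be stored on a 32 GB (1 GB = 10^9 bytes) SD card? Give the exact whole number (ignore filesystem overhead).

Capacity: 32 GB = 32,000,000,000 bytes
Per item: 274 MB = 274,000,000 bytes
⌊32,000,000,000 / 274,000,000⌋ = 116

116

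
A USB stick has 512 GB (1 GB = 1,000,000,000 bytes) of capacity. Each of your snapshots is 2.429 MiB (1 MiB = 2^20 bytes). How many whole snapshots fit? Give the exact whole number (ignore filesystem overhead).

201,021

Capacity: 512 GB = 512,000,000,000 bytes
Per item: 2.429 MiB = 2,546,991.104 bytes
⌊512,000,000,000 / 2,546,991.104⌋ = 201,021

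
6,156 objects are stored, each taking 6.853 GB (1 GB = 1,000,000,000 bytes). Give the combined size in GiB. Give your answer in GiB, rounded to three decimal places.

39,289.769 GiB

Total = 6,156 × 6.853 GB = 42187.068 GB
= 42187.068 × 1,000,000,000 bytes = 42,187,068,000,000 bytes
1 GiB = 1,073,741,824 bytes
42,187,068,000,000 / 1,073,741,824 = 39,289.769 GiB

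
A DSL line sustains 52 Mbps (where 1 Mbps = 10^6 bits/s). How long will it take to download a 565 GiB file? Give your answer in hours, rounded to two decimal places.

565 GiB = 606,664,130,560 bytes = 4,853,313,044,480 bits
52 Mbps = 52,000,000 bits/s
time = 4,853,313,044,480 / 52,000,000 = 93,332.9432 s
93,332.9432 s / 3600 = 25.93 hours

25.93 hours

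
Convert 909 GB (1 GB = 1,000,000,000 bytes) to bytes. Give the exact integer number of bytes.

909 × 1,000,000,000 = 909,000,000,000 bytes  (1 GB = 10^9 bytes)

909,000,000,000 bytes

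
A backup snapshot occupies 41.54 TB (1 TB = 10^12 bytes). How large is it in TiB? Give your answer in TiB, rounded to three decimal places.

41.54 TB = 41.54 × 10^12 bytes = 41,540,000,000,000 bytes
1 TiB = 2^40 bytes = 1,099,511,627,776 bytes
41,540,000,000,000 / 1,099,511,627,776 = 37.780 TiB

37.780 TiB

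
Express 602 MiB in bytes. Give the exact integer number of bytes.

631,242,752 bytes

602 × 1,048,576 = 631,242,752 bytes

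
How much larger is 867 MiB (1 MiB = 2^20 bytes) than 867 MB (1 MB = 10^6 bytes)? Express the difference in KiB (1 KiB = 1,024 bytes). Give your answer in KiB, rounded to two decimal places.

41,128.31 KiB

867 MiB = 867 × 1,048,576 = 909,115,392 bytes
867 MB = 867 × 1,000,000 = 867,000,000 bytes
difference = 42,115,392 bytes
42,115,392 / 1,024 = 41,128.31 KiB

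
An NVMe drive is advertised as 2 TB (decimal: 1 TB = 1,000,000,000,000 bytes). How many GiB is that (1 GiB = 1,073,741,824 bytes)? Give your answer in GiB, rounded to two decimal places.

2 TB = 2 × 10^12 bytes = 2,000,000,000,000 bytes
1 GiB = 1,073,741,824 bytes
2,000,000,000,000 / 1,073,741,824 = 1,862.65 GiB

1,862.65 GiB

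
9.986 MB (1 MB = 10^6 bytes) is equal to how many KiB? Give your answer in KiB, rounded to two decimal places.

9,751.95 KiB

9.986 MB = 9.986 × 10^6 bytes = 9,986,000 bytes
1 KiB = 2^10 bytes = 1,024 bytes
9,986,000 / 1,024 = 9,751.95 KiB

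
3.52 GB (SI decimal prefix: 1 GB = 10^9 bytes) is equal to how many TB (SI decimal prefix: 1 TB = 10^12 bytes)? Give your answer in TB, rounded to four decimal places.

0.0035 TB

3.52 GB = 3.52 × 10^9 bytes = 3,520,000,000 bytes
1 TB = 10^12 bytes = 1,000,000,000,000 bytes
3,520,000,000 / 1,000,000,000,000 = 0.0035 TB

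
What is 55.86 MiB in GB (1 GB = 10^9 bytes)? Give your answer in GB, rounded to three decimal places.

55.86 MiB × 1,048,576 bytes/MiB = 58,573,455.36 bytes
1 GB = 10^9 bytes = 1,000,000,000 bytes
58,573,455.36 / 1,000,000,000 = 0.059 GB

0.059 GB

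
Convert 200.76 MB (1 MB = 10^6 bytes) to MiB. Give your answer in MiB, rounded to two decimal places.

200.76 MB = 200.76 × 10^6 bytes = 200,760,000 bytes
1 MiB = 2^20 bytes = 1,048,576 bytes
200,760,000 / 1,048,576 = 191.46 MiB

191.46 MiB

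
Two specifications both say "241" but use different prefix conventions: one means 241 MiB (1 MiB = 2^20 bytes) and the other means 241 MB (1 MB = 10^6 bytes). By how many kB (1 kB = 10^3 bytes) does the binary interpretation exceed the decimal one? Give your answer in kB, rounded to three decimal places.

241 MiB = 241 × 1,048,576 = 252,706,816 bytes
241 MB = 241 × 1,000,000 = 241,000,000 bytes
difference = 11,706,816 bytes
11,706,816 / 1,000 = 11,706.816 kB

11,706.816 kB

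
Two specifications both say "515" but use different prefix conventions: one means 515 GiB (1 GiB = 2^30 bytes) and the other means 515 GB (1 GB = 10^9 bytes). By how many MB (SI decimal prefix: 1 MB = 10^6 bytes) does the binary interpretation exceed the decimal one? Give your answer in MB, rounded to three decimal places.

37,977.039 MB

515 GiB = 515 × 1,073,741,824 = 552,977,039,360 bytes
515 GB = 515 × 1,000,000,000 = 515,000,000,000 bytes
difference = 37,977,039,360 bytes
37,977,039,360 / 1,000,000 = 37,977.039 MB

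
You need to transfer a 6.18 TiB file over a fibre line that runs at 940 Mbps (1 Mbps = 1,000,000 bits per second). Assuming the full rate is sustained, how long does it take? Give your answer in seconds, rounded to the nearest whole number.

6.18 TiB = 6,794,981,859,655.68 bytes = 54,359,854,877,245.44 bits
940 Mbps = 940,000,000 bits/s
time = 54,359,854,877,245.44 / 940,000,000 = 57,830 s

57,830 seconds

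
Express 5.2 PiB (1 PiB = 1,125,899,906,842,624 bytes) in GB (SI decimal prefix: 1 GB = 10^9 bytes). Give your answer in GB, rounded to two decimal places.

5.2 PiB × 1,125,899,906,842,624 bytes/PiB = 5,854,679,515,581,644.8 bytes
1 GB = 10^9 bytes = 1,000,000,000 bytes
5,854,679,515,581,644.8 / 1,000,000,000 = 5,854,679.52 GB

5,854,679.52 GB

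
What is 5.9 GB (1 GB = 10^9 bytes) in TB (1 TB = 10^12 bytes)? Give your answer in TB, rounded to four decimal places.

5.9 GB × 1,000,000,000 bytes/GB = 5,900,000,000 bytes
1 TB = 10^12 bytes = 1,000,000,000,000 bytes
5,900,000,000 / 1,000,000,000,000 = 0.0059 TB

0.0059 TB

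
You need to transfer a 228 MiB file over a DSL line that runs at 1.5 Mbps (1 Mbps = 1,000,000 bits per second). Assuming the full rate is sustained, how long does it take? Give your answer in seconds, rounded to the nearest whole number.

1,275 seconds

228 MiB = 239,075,328 bytes = 1,912,602,624 bits
1.5 Mbps = 1,500,000 bits/s
time = 1,912,602,624 / 1,500,000 = 1,275 s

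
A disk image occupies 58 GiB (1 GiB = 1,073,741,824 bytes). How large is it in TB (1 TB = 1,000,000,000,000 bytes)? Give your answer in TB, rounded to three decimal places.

0.062 TB

58 GiB = 58 × 2^30 bytes = 62,277,025,792 bytes
1 TB = 10^12 bytes = 1,000,000,000,000 bytes
62,277,025,792 / 1,000,000,000,000 = 0.062 TB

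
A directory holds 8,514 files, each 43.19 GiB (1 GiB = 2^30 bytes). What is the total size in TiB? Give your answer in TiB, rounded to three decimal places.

359.101 TiB

Total = 8,514 × 43.19 GiB = 367719.66 GiB
= 367719.66 × 1,073,741,824 bytes = 394,835,978,449,059.84 bytes
1 TiB = 1,099,511,627,776 bytes
394,835,978,449,059.84 / 1,099,511,627,776 = 359.101 TiB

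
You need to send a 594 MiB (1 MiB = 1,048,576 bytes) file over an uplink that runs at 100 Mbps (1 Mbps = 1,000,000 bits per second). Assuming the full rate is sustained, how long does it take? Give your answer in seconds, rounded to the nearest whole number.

50 seconds

594 MiB = 622,854,144 bytes = 4,982,833,152 bits
100 Mbps = 100,000,000 bits/s
time = 4,982,833,152 / 100,000,000 = 50 s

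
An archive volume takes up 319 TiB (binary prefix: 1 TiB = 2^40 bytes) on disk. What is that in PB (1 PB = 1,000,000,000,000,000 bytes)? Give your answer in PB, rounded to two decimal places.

0.35 PB

319 TiB = 319 × 2^40 bytes = 350,744,209,260,544 bytes
1 PB = 10^15 bytes = 1,000,000,000,000,000 bytes
350,744,209,260,544 / 1,000,000,000,000,000 = 0.35 PB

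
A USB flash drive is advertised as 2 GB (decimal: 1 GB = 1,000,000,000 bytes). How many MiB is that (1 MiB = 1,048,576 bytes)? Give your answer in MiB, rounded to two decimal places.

2 GB = 2 × 10^9 bytes = 2,000,000,000 bytes
1 MiB = 1,048,576 bytes
2,000,000,000 / 1,048,576 = 1,907.35 MiB

1,907.35 MiB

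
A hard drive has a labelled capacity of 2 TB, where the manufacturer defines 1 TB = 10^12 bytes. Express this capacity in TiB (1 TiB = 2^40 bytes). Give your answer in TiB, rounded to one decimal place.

2 TB × 1,000,000,000,000 bytes/TB = 2,000,000,000,000 bytes
1 TiB = 1,099,511,627,776 bytes
2,000,000,000,000 / 1,099,511,627,776 = 1.8 TiB

1.8 TiB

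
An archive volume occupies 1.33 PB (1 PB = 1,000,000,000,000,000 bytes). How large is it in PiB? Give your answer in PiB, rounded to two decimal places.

1.33 PB × 1,000,000,000,000,000 bytes/PB = 1,330,000,000,000,000 bytes
1 PiB = 1,125,899,906,842,624 bytes
1,330,000,000,000,000 / 1,125,899,906,842,624 = 1.18 PiB

1.18 PiB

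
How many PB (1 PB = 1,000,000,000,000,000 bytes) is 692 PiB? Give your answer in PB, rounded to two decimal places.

779.12 PB

692 PiB = 692 × 2^50 bytes = 779,122,735,535,095,808 bytes
1 PB = 10^15 bytes = 1,000,000,000,000,000 bytes
779,122,735,535,095,808 / 1,000,000,000,000,000 = 779.12 PB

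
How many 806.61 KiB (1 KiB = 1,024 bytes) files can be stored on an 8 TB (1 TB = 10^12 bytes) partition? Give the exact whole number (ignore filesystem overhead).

Capacity: 8 TB = 8,000,000,000,000 bytes
Per item: 806.61 KiB = 825,968.64 bytes
⌊8,000,000,000,000 / 825,968.64⌋ = 9,685,597

9,685,597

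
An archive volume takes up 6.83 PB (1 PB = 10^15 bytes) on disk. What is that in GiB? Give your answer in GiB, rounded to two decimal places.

6.83 PB × 1,000,000,000,000,000 bytes/PB = 6,830,000,000,000,000 bytes
1 GiB = 1,073,741,824 bytes
6,830,000,000,000,000 / 1,073,741,824 = 6,360,933.18 GiB

6,360,933.18 GiB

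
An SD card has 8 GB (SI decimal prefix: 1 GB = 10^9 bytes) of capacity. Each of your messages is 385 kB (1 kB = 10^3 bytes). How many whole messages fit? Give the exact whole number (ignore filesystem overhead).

20,779

Capacity: 8 GB = 8,000,000,000 bytes
Per item: 385 kB = 385,000 bytes
⌊8,000,000,000 / 385,000⌋ = 20,779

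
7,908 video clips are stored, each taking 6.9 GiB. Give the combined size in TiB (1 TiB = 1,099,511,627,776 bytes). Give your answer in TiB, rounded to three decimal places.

53.286 TiB

Total = 7,908 × 6.9 GiB = 54565.2 GiB
= 54565.2 × 1,073,741,824 bytes = 58,588,937,374,924.8 bytes
1 TiB = 1,099,511,627,776 bytes
58,588,937,374,924.8 / 1,099,511,627,776 = 53.286 TiB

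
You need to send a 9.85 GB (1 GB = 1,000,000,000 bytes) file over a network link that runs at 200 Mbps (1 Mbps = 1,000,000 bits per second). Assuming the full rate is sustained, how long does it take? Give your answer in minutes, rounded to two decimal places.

6.57 minutes

9.85 GB = 9,850,000,000 bytes = 78,800,000,000 bits
200 Mbps = 200,000,000 bits/s
time = 78,800,000,000 / 200,000,000 = 394.000 s
394.000 s / 60 = 6.57 minutes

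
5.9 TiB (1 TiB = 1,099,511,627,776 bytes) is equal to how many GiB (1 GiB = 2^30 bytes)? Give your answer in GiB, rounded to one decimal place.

5.9 TiB = 5.9 × 2^40 bytes = 6,487,118,603,878.4 bytes
1 GiB = 2^30 bytes = 1,073,741,824 bytes
6,487,118,603,878.4 / 1,073,741,824 = 6,041.6 GiB

6,041.6 GiB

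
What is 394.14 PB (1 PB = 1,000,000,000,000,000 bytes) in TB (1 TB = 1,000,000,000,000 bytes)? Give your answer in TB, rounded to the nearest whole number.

394.14 PB × 1,000,000,000,000,000 bytes/PB = 394,140,000,000,000,000 bytes
1 TB = 10^12 bytes = 1,000,000,000,000 bytes
394,140,000,000,000,000 / 1,000,000,000,000 = 394,140 TB

394,140 TB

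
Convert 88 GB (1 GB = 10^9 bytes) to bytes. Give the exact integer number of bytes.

88,000,000,000 bytes

88 × 1,000,000,000 = 88,000,000,000 bytes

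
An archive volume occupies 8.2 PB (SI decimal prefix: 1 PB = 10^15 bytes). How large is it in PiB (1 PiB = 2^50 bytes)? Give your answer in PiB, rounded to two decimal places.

7.28 PiB

8.2 PB = 8.2 × 10^15 bytes = 8,200,000,000,000,000 bytes
1 PiB = 1,125,899,906,842,624 bytes
8,200,000,000,000,000 / 1,125,899,906,842,624 = 7.28 PiB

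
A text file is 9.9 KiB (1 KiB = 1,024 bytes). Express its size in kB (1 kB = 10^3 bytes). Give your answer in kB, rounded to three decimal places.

10.138 kB

9.9 KiB = 9.9 × 2^10 bytes = 10,137.6 bytes
1 kB = 1,000 bytes
10,137.6 / 1,000 = 10.138 kB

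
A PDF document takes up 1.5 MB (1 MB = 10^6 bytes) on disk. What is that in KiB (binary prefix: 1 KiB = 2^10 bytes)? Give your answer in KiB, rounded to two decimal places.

1.5 MB = 1.5 × 10^6 bytes = 1,500,000 bytes
1 KiB = 1,024 bytes
1,500,000 / 1,024 = 1,464.84 KiB

1,464.84 KiB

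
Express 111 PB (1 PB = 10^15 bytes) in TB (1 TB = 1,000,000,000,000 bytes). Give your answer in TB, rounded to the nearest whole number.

111,000 TB

111 PB = 111 × 10^15 bytes = 111,000,000,000,000,000 bytes
1 TB = 1,000,000,000,000 bytes
111,000,000,000,000,000 / 1,000,000,000,000 = 111,000 TB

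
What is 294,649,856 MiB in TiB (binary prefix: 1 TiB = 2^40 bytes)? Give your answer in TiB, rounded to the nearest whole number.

294,649,856 MiB = 294,649,856 × 2^20 bytes = 308,962,767,405,056 bytes
1 TiB = 1,099,511,627,776 bytes
308,962,767,405,056 / 1,099,511,627,776 = 281 TiB

281 TiB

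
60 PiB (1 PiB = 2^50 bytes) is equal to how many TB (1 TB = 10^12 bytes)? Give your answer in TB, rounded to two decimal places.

67,553.99 TB

60 PiB × 1,125,899,906,842,624 bytes/PiB = 67,553,994,410,557,440 bytes
1 TB = 1,000,000,000,000 bytes
67,553,994,410,557,440 / 1,000,000,000,000 = 67,553.99 TB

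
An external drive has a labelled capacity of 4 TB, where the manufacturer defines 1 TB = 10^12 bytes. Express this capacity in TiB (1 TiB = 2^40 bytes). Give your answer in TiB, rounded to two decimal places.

4 TB × 1,000,000,000,000 bytes/TB = 4,000,000,000,000 bytes
1 TiB = 2^40 bytes = 1,099,511,627,776 bytes
4,000,000,000,000 / 1,099,511,627,776 = 3.64 TiB

3.64 TiB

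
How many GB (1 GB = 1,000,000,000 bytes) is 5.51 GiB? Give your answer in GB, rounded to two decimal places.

5.51 GiB = 5.51 × 2^30 bytes = 5,916,317,450.24 bytes
1 GB = 10^9 bytes = 1,000,000,000 bytes
5,916,317,450.24 / 1,000,000,000 = 5.92 GB

5.92 GB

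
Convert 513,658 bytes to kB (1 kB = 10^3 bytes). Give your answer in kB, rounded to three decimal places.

513,658 bytes given.
1 kB = 1,000 bytes
513,658 / 1,000 = 513.658 kB

513.658 kB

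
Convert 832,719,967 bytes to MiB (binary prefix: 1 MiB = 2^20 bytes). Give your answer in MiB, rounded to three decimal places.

794.144 MiB

832,719,967 bytes given.
1 MiB = 2^20 bytes = 1,048,576 bytes
832,719,967 / 1,048,576 = 794.144 MiB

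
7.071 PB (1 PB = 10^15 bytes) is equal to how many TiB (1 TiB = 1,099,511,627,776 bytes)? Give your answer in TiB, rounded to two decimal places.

7.071 PB = 7.071 × 10^15 bytes = 7,071,000,000,000,000 bytes
1 TiB = 1,099,511,627,776 bytes
7,071,000,000,000,000 / 1,099,511,627,776 = 6,431.04 TiB

6,431.04 TiB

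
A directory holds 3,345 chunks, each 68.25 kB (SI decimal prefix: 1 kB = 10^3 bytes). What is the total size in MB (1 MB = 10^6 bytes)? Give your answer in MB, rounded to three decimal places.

228.296 MB

Total = 3,345 × 68.25 kB = 228296.25 kB
= 228296.25 × 1,000 bytes = 228,296,250 bytes
1 MB = 1,000,000 bytes
228,296,250 / 1,000,000 = 228.296 MB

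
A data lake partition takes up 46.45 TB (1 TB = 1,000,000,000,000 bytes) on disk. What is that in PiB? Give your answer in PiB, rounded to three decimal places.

46.45 TB × 1,000,000,000,000 bytes/TB = 46,450,000,000,000 bytes
1 PiB = 2^50 bytes = 1,125,899,906,842,624 bytes
46,450,000,000,000 / 1,125,899,906,842,624 = 0.041 PiB

0.041 PiB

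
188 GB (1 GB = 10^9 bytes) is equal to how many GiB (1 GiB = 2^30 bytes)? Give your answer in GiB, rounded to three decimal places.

188 GB = 188 × 10^9 bytes = 188,000,000,000 bytes
1 GiB = 2^30 bytes = 1,073,741,824 bytes
188,000,000,000 / 1,073,741,824 = 175.089 GiB

175.089 GiB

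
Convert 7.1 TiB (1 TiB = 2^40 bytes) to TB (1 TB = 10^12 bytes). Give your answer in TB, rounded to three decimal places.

7.1 TiB × 1,099,511,627,776 bytes/TiB = 7,806,532,557,209.6 bytes
1 TB = 1,000,000,000,000 bytes
7,806,532,557,209.6 / 1,000,000,000,000 = 7.807 TB

7.807 TB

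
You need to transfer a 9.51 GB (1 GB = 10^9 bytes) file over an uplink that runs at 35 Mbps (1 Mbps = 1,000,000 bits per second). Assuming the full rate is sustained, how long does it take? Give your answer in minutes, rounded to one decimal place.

9.51 GB = 9,510,000,000 bytes = 76,080,000,000 bits
35 Mbps = 35,000,000 bits/s
time = 76,080,000,000 / 35,000,000 = 2,173.71 s
2,173.71 s / 60 = 36.2 minutes

36.2 minutes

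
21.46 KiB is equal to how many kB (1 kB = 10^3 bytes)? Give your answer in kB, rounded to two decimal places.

21.46 KiB × 1,024 bytes/KiB = 21,975.04 bytes
1 kB = 10^3 bytes = 1,000 bytes
21,975.04 / 1,000 = 21.98 kB

21.98 kB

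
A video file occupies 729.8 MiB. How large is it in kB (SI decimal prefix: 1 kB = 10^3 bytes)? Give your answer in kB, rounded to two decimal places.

765,250.76 kB

729.8 MiB × 1,048,576 bytes/MiB = 765,250,764.8 bytes
1 kB = 10^3 bytes = 1,000 bytes
765,250,764.8 / 1,000 = 765,250.76 kB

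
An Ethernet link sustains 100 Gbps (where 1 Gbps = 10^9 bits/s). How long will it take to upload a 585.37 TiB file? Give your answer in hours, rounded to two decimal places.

585.37 TiB = 643,621,121,551,237.12 bytes = 5,148,968,972,409,896.96 bits
100 Gbps = 100,000,000,000 bits/s
time = 5,148,968,972,409,896.96 / 100,000,000,000 = 51,489.6897 s
51,489.6897 s / 3600 = 14.30 hours

14.30 hours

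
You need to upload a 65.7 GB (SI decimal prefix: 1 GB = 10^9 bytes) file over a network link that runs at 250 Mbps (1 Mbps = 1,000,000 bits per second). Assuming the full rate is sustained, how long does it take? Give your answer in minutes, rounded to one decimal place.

35.0 minutes

65.7 GB = 65,700,000,000 bytes = 525,600,000,000 bits
250 Mbps = 250,000,000 bits/s
time = 525,600,000,000 / 250,000,000 = 2,102.40 s
2,102.40 s / 60 = 35.0 minutes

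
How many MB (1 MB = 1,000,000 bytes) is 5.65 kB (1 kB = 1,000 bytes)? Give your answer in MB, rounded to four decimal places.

5.65 kB × 1,000 bytes/kB = 5,650 bytes
1 MB = 1,000,000 bytes
5,650 / 1,000,000 = 0.0057 MB

0.0057 MB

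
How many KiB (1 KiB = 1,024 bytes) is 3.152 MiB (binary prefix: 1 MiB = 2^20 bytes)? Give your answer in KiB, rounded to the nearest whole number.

3,228 KiB

3.152 MiB = 3.152 × 2^20 bytes = 3,305,111.552 bytes
1 KiB = 1,024 bytes
3,305,111.552 / 1,024 = 3,228 KiB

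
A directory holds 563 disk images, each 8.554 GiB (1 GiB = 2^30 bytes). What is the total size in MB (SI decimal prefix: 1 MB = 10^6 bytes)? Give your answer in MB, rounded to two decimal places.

Total = 563 × 8.554 GiB = 4815.902 GiB
= 4815.902 × 1,073,741,824 bytes = 5,171,035,397,685.248 bytes
1 MB = 1,000,000 bytes
5,171,035,397,685.248 / 1,000,000 = 5,171,035.40 MB

5,171,035.40 MB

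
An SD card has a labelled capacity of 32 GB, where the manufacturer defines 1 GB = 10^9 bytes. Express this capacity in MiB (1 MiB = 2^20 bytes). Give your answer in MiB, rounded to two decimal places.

30,517.58 MiB

32 GB × 1,000,000,000 bytes/GB = 32,000,000,000 bytes
1 MiB = 2^20 bytes = 1,048,576 bytes
32,000,000,000 / 1,048,576 = 30,517.58 MiB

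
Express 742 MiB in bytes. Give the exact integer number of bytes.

742 × 1,048,576 = 778,043,392 bytes

778,043,392 bytes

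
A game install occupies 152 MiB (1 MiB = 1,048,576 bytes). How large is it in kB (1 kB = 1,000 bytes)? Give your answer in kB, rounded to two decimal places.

159,383.55 kB

152 MiB = 152 × 2^20 bytes = 159,383,552 bytes
1 kB = 1,000 bytes
159,383,552 / 1,000 = 159,383.55 kB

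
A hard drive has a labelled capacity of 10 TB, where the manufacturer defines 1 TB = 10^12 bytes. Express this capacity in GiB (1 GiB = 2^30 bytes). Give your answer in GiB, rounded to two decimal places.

10 TB = 10 × 10^12 bytes = 10,000,000,000,000 bytes
1 GiB = 1,073,741,824 bytes
10,000,000,000,000 / 1,073,741,824 = 9,313.23 GiB

9,313.23 GiB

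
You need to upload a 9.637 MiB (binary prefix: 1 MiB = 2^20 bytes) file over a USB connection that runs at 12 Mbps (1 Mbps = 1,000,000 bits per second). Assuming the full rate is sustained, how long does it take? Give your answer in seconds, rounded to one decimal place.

9.637 MiB = 10,105,126.912 bytes = 80,841,015.296 bits
12 Mbps = 12,000,000 bits/s
time = 80,841,015.296 / 12,000,000 = 6.7 s

6.7 seconds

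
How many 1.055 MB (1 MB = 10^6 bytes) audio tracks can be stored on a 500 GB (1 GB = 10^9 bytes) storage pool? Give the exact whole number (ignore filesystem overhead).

Capacity: 500 GB = 500,000,000,000 bytes
Per item: 1.055 MB = 1,055,000 bytes
⌊500,000,000,000 / 1,055,000⌋ = 473,933

473,933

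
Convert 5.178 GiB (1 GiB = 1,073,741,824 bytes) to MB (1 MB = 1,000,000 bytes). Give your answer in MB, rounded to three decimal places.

5,559.835 MB

5.178 GiB × 1,073,741,824 bytes/GiB = 5,559,835,164.672 bytes
1 MB = 1,000,000 bytes
5,559,835,164.672 / 1,000,000 = 5,559.835 MB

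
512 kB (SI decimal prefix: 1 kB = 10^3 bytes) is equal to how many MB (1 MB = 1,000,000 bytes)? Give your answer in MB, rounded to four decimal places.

0.5120 MB

512 kB = 512 × 10^3 bytes = 512,000 bytes
1 MB = 1,000,000 bytes
512,000 / 1,000,000 = 0.5120 MB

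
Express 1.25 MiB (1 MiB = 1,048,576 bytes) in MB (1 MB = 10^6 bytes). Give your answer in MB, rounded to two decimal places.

1.31 MB

1.25 MiB = 1.25 × 2^20 bytes = 1,310,720 bytes
1 MB = 1,000,000 bytes
1,310,720 / 1,000,000 = 1.31 MB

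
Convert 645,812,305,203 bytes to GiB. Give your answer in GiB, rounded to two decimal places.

601.46 GiB

645,812,305,203 bytes given.
1 GiB = 1,073,741,824 bytes
645,812,305,203 / 1,073,741,824 = 601.46 GiB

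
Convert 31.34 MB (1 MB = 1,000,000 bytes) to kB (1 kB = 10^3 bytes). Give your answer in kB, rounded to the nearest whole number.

31,340 kB

31.34 MB = 31.34 × 10^6 bytes = 31,340,000 bytes
1 kB = 1,000 bytes
31,340,000 / 1,000 = 31,340 kB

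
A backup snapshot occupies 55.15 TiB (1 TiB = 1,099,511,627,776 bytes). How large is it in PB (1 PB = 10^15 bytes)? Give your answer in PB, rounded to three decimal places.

0.061 PB

55.15 TiB × 1,099,511,627,776 bytes/TiB = 60,638,066,271,846.4 bytes
1 PB = 1,000,000,000,000,000 bytes
60,638,066,271,846.4 / 1,000,000,000,000,000 = 0.061 PB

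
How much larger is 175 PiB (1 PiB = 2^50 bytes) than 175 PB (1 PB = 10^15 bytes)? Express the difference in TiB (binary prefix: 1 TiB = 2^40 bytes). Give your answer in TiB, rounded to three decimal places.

20,038.427 TiB

175 PiB = 175 × 1,125,899,906,842,624 = 197,032,483,697,459,200 bytes
175 PB = 175 × 1,000,000,000,000,000 = 175,000,000,000,000,000 bytes
difference = 22,032,483,697,459,200 bytes
22,032,483,697,459,200 / 1,099,511,627,776 = 20,038.427 TiB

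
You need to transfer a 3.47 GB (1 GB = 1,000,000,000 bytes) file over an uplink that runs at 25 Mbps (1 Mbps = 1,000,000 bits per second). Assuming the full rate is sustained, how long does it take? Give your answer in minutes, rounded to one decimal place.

3.47 GB = 3,470,000,000 bytes = 27,760,000,000 bits
25 Mbps = 25,000,000 bits/s
time = 27,760,000,000 / 25,000,000 = 1,110.40 s
1,110.40 s / 60 = 18.5 minutes

18.5 minutes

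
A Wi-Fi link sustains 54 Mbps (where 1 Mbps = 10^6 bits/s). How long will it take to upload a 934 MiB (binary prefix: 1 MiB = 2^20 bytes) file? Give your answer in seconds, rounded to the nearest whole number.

934 MiB = 979,369,984 bytes = 7,834,959,872 bits
54 Mbps = 54,000,000 bits/s
time = 7,834,959,872 / 54,000,000 = 145 s

145 seconds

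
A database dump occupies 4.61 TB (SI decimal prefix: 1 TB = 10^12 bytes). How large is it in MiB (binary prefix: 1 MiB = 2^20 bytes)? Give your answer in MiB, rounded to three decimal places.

4.61 TB = 4.61 × 10^12 bytes = 4,610,000,000,000 bytes
1 MiB = 2^20 bytes = 1,048,576 bytes
4,610,000,000,000 / 1,048,576 = 4,396,438.599 MiB

4,396,438.599 MiB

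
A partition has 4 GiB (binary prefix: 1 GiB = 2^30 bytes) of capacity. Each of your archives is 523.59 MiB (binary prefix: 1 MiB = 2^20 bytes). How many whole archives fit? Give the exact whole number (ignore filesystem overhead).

Capacity: 4 GiB = 4,294,967,296 bytes
Per item: 523.59 MiB = 549,023,907.84 bytes
⌊4,294,967,296 / 549,023,907.84⌋ = 7

7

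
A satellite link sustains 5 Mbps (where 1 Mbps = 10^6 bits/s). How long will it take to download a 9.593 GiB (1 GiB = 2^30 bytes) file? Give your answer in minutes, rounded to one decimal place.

9.593 GiB = 10,300,405,317.632 bytes = 82,403,242,541.056 bits
5 Mbps = 5,000,000 bits/s
time = 82,403,242,541.056 / 5,000,000 = 16,480.65 s
16,480.65 s / 60 = 274.7 minutes

274.7 minutes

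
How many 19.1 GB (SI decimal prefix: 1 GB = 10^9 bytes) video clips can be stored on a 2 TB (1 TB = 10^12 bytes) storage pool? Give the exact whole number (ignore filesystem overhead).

Capacity: 2 TB = 2,000,000,000,000 bytes
Per item: 19.1 GB = 19,100,000,000 bytes
⌊2,000,000,000,000 / 19,100,000,000⌋ = 104

104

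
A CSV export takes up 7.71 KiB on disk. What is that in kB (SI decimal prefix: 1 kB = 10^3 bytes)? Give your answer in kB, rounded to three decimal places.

7.71 KiB = 7.71 × 2^10 bytes = 7,895.04 bytes
1 kB = 1,000 bytes
7,895.04 / 1,000 = 7.895 kB

7.895 kB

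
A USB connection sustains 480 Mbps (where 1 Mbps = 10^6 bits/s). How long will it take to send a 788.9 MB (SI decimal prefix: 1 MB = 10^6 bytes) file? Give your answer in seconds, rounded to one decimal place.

13.1 seconds

788.9 MB = 788,900,000 bytes = 6,311,200,000 bits
480 Mbps = 480,000,000 bits/s
time = 6,311,200,000 / 480,000,000 = 13.1 s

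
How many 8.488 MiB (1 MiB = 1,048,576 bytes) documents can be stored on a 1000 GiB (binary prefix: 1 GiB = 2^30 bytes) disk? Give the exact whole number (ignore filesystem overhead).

120,640

Capacity: 1000 GiB = 1,073,741,824,000 bytes
Per item: 8.488 MiB = 8,900,313.088 bytes
⌊1,073,741,824,000 / 8,900,313.088⌋ = 120,640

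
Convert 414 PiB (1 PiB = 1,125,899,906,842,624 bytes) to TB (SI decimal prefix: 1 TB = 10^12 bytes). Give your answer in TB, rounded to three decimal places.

466,122.561 TB

414 PiB = 414 × 2^50 bytes = 466,122,561,432,846,336 bytes
1 TB = 10^12 bytes = 1,000,000,000,000 bytes
466,122,561,432,846,336 / 1,000,000,000,000 = 466,122.561 TB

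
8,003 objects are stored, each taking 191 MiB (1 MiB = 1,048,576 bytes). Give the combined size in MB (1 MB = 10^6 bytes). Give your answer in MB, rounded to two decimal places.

Total = 8,003 × 191 MiB = 1,528,573 MiB
= 1,528,573 × 1,048,576 bytes = 1,602,824,962,048 bytes
1 MB = 1,000,000 bytes
1,602,824,962,048 / 1,000,000 = 1,602,824.96 MB

1,602,824.96 MB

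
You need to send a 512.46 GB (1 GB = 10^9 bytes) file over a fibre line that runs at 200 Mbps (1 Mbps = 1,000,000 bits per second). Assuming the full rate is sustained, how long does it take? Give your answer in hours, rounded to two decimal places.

5.69 hours

512.46 GB = 512,460,000,000 bytes = 4,099,680,000,000 bits
200 Mbps = 200,000,000 bits/s
time = 4,099,680,000,000 / 200,000,000 = 20,498.4000 s
20,498.4000 s / 3600 = 5.69 hours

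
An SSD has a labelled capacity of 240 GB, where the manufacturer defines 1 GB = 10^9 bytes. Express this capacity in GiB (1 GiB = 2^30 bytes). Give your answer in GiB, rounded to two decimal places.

240 GB × 1,000,000,000 bytes/GB = 240,000,000,000 bytes
1 GiB = 2^30 bytes = 1,073,741,824 bytes
240,000,000,000 / 1,073,741,824 = 223.52 GiB

223.52 GiB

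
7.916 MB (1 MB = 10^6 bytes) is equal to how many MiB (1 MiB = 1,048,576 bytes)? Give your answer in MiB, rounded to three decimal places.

7.916 MB = 7.916 × 10^6 bytes = 7,916,000 bytes
1 MiB = 2^20 bytes = 1,048,576 bytes
7,916,000 / 1,048,576 = 7.549 MiB

7.549 MiB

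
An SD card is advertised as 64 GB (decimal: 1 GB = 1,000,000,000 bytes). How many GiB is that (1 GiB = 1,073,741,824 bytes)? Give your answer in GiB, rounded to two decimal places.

64 GB × 1,000,000,000 bytes/GB = 64,000,000,000 bytes
1 GiB = 1,073,741,824 bytes
64,000,000,000 / 1,073,741,824 = 59.60 GiB

59.60 GiB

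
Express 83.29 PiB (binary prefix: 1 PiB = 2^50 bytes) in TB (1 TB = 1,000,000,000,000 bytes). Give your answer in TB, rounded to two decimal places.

83.29 PiB × 1,125,899,906,842,624 bytes/PiB = 93,776,203,240,922,152.96 bytes
1 TB = 1,000,000,000,000 bytes
93,776,203,240,922,152.96 / 1,000,000,000,000 = 93,776.20 TB

93,776.20 TB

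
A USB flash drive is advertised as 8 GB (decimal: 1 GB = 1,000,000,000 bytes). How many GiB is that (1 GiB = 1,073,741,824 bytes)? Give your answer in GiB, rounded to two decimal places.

8 GB × 1,000,000,000 bytes/GB = 8,000,000,000 bytes
1 GiB = 1,073,741,824 bytes
8,000,000,000 / 1,073,741,824 = 7.45 GiB

7.45 GiB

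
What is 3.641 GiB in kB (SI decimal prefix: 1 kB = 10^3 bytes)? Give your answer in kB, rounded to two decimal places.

3.641 GiB = 3.641 × 2^30 bytes = 3,909,493,981.184 bytes
1 kB = 1,000 bytes
3,909,493,981.184 / 1,000 = 3,909,493.98 kB

3,909,493.98 kB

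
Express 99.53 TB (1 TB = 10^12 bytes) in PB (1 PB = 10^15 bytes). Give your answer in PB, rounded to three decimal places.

0.100 PB

99.53 TB = 99.53 × 10^12 bytes = 99,530,000,000,000 bytes
1 PB = 10^15 bytes = 1,000,000,000,000,000 bytes
99,530,000,000,000 / 1,000,000,000,000,000 = 0.100 PB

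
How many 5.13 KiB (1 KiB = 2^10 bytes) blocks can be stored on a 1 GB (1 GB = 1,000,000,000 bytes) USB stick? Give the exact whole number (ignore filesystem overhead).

190,363

Capacity: 1 GB = 1,000,000,000 bytes
Per item: 5.13 KiB = 5,253.12 bytes
⌊1,000,000,000 / 5,253.12⌋ = 190,363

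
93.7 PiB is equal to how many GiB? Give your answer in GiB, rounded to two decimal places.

98,251,571.20 GiB

93.7 PiB × 1,125,899,906,842,624 bytes/PiB = 105,496,821,271,153,868.8 bytes
1 GiB = 1,073,741,824 bytes
105,496,821,271,153,868.8 / 1,073,741,824 = 98,251,571.20 GiB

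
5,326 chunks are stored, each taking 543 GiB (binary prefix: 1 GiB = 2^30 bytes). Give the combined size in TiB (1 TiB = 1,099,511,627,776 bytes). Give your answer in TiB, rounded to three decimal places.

Total = 5,326 × 543 GiB = 2,892,018 GiB
= 2,892,018 × 1,073,741,824 bytes = 3,105,280,682,360,832 bytes
1 TiB = 1,099,511,627,776 bytes
3,105,280,682,360,832 / 1,099,511,627,776 = 2,824.236 TiB

2,824.236 TiB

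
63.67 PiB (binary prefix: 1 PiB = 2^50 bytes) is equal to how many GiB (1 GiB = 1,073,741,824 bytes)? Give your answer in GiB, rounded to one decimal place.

66,762,833.9 GiB

63.67 PiB × 1,125,899,906,842,624 bytes/PiB = 71,686,047,068,669,870.08 bytes
1 GiB = 2^30 bytes = 1,073,741,824 bytes
71,686,047,068,669,870.08 / 1,073,741,824 = 66,762,833.9 GiB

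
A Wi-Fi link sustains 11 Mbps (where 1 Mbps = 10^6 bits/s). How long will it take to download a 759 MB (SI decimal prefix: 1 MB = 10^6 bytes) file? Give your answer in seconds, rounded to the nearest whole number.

552 seconds

759 MB = 759,000,000 bytes = 6,072,000,000 bits
11 Mbps = 11,000,000 bits/s
time = 6,072,000,000 / 11,000,000 = 552 s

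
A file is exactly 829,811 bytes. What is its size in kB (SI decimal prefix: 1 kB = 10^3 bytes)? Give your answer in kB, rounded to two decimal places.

829,811 bytes given.
1 kB = 10^3 bytes = 1,000 bytes
829,811 / 1,000 = 829.81 kB

829.81 kB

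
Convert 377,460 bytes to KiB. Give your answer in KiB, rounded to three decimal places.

377,460 bytes given.
1 KiB = 1,024 bytes
377,460 / 1,024 = 368.613 KiB

368.613 KiB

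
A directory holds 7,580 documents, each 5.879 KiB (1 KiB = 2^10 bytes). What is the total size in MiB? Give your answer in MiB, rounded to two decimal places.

Total = 7,580 × 5.879 KiB = 44562.82 KiB
= 44562.82 × 1,024 bytes = 45,632,327.68 bytes
1 MiB = 1,048,576 bytes
45,632,327.68 / 1,048,576 = 43.52 MiB

43.52 MiB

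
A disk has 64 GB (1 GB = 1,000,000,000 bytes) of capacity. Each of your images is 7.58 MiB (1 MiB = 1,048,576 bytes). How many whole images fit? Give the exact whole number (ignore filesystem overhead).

Capacity: 64 GB = 64,000,000,000 bytes
Per item: 7.58 MiB = 7,948,206.08 bytes
⌊64,000,000,000 / 7,948,206.08⌋ = 8,052

8,052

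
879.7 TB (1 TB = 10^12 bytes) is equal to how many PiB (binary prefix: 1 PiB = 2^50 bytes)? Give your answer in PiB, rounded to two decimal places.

879.7 TB × 1,000,000,000,000 bytes/TB = 879,700,000,000,000 bytes
1 PiB = 1,125,899,906,842,624 bytes
879,700,000,000,000 / 1,125,899,906,842,624 = 0.78 PiB

0.78 PiB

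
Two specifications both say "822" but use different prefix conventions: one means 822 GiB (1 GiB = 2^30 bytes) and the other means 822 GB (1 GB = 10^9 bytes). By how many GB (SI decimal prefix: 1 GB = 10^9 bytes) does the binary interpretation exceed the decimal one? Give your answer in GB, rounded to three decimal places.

822 GiB = 822 × 1,073,741,824 = 882,615,779,328 bytes
822 GB = 822 × 1,000,000,000 = 822,000,000,000 bytes
difference = 60,615,779,328 bytes
60,615,779,328 / 1,000,000,000 = 60.616 GB

60.616 GB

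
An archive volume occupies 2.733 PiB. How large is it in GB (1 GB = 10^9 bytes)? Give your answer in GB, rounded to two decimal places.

3,077,084.45 GB

2.733 PiB = 2.733 × 2^50 bytes = 3,077,084,445,400,891.392 bytes
1 GB = 10^9 bytes = 1,000,000,000 bytes
3,077,084,445,400,891.392 / 1,000,000,000 = 3,077,084.45 GB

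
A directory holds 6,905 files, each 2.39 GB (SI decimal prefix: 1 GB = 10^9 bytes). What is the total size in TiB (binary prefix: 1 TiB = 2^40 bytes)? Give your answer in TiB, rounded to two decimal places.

15.01 TiB

Total = 6,905 × 2.39 GB = 16502.95 GB
= 16502.95 × 1,000,000,000 bytes = 16,502,950,000,000 bytes
1 TiB = 1,099,511,627,776 bytes
16,502,950,000,000 / 1,099,511,627,776 = 15.01 TiB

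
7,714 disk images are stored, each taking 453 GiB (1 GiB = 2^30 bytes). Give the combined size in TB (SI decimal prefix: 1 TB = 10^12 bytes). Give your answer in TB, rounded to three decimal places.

Total = 7,714 × 453 GiB = 3,494,442 GiB
= 3,494,442 × 1,073,741,824 bytes = 3,752,128,526,942,208 bytes
1 TB = 1,000,000,000,000 bytes
3,752,128,526,942,208 / 1,000,000,000,000 = 3,752.129 TB

3,752.129 TB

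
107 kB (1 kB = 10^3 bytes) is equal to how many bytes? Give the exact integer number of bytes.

107,000 bytes

107 × 1,000 = 107,000 bytes  (1 kB = 10^3 bytes)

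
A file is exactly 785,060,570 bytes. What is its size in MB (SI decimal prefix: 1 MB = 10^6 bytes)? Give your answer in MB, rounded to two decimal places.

785,060,570 bytes given.
1 MB = 10^6 bytes = 1,000,000 bytes
785,060,570 / 1,000,000 = 785.06 MB

785.06 MB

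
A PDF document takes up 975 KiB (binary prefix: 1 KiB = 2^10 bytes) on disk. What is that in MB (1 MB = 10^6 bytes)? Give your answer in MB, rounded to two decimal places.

1.00 MB

975 KiB × 1,024 bytes/KiB = 998,400 bytes
1 MB = 1,000,000 bytes
998,400 / 1,000,000 = 1.00 MB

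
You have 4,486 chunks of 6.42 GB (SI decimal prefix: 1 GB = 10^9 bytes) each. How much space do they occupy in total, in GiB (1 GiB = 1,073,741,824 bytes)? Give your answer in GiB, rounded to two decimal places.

Total = 4,486 × 6.42 GB = 28800.12 GB
= 28800.12 × 1,000,000,000 bytes = 28,800,120,000,000 bytes
1 GiB = 1,073,741,824 bytes
28,800,120,000,000 / 1,073,741,824 = 26,822.20 GiB

26,822.20 GiB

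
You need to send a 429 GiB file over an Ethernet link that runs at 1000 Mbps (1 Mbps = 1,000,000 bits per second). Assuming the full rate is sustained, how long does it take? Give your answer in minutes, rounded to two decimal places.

61.42 minutes

429 GiB = 460,635,242,496 bytes = 3,685,081,939,968 bits
1000 Mbps = 1,000,000,000 bits/s
time = 3,685,081,939,968 / 1,000,000,000 = 3,685.082 s
3,685.082 s / 60 = 61.42 minutes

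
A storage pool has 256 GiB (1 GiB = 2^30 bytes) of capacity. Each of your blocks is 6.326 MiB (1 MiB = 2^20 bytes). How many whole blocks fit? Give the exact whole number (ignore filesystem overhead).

41,439

Capacity: 256 GiB = 274,877,906,944 bytes
Per item: 6.326 MiB = 6,633,291.776 bytes
⌊274,877,906,944 / 6,633,291.776⌋ = 41,439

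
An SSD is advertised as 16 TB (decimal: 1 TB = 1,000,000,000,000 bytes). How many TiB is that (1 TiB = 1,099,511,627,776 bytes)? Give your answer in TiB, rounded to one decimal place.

16 TB = 16 × 10^12 bytes = 16,000,000,000,000 bytes
1 TiB = 2^40 bytes = 1,099,511,627,776 bytes
16,000,000,000,000 / 1,099,511,627,776 = 14.6 TiB

14.6 TiB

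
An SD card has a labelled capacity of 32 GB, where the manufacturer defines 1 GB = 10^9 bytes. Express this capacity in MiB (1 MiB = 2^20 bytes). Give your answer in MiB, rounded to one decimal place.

32 GB = 32 × 10^9 bytes = 32,000,000,000 bytes
1 MiB = 2^20 bytes = 1,048,576 bytes
32,000,000,000 / 1,048,576 = 30,517.6 MiB

30,517.6 MiB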